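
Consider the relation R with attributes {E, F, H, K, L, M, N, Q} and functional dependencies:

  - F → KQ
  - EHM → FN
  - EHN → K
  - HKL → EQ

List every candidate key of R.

Attributes H, L, M never appear on any right-hand side, so every candidate key must contain {H, L, M}.
{H, L, M}⁺ = {H, L, M}, which is not all of the schema, so we must add further attributes.
{E, H, L, M}⁺: EHM→FN adds F, N; EHN→K adds K; HKL→EQ adds Q → {E, F, H, K, L, M, N, Q}. Minimal: {H, L, M}⁺ = {H, L, M}; {E, L, M}⁺ = {E, L, M}; {E, H, M}⁺ = {E, F, H, K, M, N, Q}; … — none reach the full schema.
{F, H, L, M}⁺: F→KQ adds K, Q; HKL→EQ adds E; EHM→FN adds N → {E, F, H, K, L, M, N, Q}. Minimal: {H, L, M}⁺ = {H, L, M}; {F, L, M}⁺ = {F, K, L, M, Q}; {F, H, M}⁺ = {F, H, K, M, Q}; … — none reach the full schema.
{H, K, L, M}⁺: HKL→EQ adds E, Q; EHM→FN adds F, N → {E, F, H, K, L, M, N, Q}. Minimal: {K, L, M}⁺ = {K, L, M}; {H, L, M}⁺ = {H, L, M}; {H, K, M}⁺ = {H, K, M}; … — none reach the full schema.
Any other superkey contains one of these as a subset, so there are no further candidate keys.

{E, H, L, M}, {F, H, L, M}, {H, K, L, M}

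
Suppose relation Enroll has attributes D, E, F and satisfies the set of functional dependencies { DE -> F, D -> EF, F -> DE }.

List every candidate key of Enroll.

D; F

{D}⁺: D→EF adds E, F → {D, E, F}.
{F}⁺: F→DE adds D, E → {D, E, F}.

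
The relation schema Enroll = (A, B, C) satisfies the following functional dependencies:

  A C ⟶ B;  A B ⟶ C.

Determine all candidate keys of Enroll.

{A, B}; {A, C}

Attribute A never appears on the right-hand side of any dependency, so A must belong to every candidate key.
{A}⁺ = {A}, which is not all of the schema, so we must add further attributes.
{A, B}⁺: AB→C adds C → {A, B, C}.
{A, C}⁺: AC→B adds B → {A, B, C}.
Any other superkey contains one of these as a subset, so there are no further candidate keys.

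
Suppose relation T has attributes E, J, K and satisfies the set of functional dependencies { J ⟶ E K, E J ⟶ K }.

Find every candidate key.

J

{J}⁺: J→EK adds E, K → {E, J, K}.
No other minimal superkey exists.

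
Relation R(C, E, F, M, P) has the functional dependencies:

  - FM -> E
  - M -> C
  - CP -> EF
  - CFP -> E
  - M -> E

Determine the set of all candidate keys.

{M, P}

Attributes M, P never appear on any right-hand side, so every candidate key must contain {M, P}.
{M, P}⁺ = {C, E, F, M, P}, which is all of the schema, so {M, P} is the only candidate key.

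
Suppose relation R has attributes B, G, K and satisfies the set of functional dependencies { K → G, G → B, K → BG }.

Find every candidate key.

Attribute K never appears on the right-hand side of any dependency, so K must belong to every candidate key.
{K}⁺ = {B, G, K}, which is all of the schema, so {K} is the only candidate key.

(K)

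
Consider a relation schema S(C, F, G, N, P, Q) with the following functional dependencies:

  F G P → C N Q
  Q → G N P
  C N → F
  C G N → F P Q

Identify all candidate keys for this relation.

CQ, FQ, CGN, FGP

{C, Q}⁺: Q→GNP adds G, N, P; CN→F adds F → {C, F, G, N, P, Q}. Minimal: {Q}⁺ = {G, N, P, Q}; {C}⁺ = {C} — none reach the full schema.
{F, Q}⁺: Q→GNP adds G, N, P; FGP→CNQ adds C → {C, F, G, N, P, Q}. Minimal: {Q}⁺ = {G, N, P, Q}; {F}⁺ = {F} — none reach the full schema.
{C, G, N}⁺: CN→F adds F; CGN→FPQ adds P, Q → {C, F, G, N, P, Q}. Minimal: {G, N}⁺ = {G, N}; {C, N}⁺ = {C, F, N}; {C, G}⁺ = {C, G} — none reach the full schema.
{F, G, P}⁺: FGP→CNQ adds C, N, Q → {C, F, G, N, P, Q}. Minimal: {G, P}⁺ = {G, P}; {F, P}⁺ = {F, P}; {F, G}⁺ = {F, G} — none reach the full schema.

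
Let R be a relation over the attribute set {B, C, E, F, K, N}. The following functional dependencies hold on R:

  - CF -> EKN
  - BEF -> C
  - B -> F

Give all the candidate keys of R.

{B, C}, {B, E}

Attribute B never appears on the right-hand side of any dependency, so B must belong to every candidate key.
{B}⁺ = {B, F}, which is not all of the schema, so we must add further attributes.
{B, C}⁺: B→F adds F; CF→EKN adds E, K, N → {B, C, E, F, K, N}. Minimal: {C}⁺ = {C}; {B}⁺ = {B, F} — none reach the full schema.
{B, E}⁺: B→F adds F; BEF→C adds C; CF→EKN adds K, N → {B, C, E, F, K, N}. Minimal: {E}⁺ = {E}; {B}⁺ = {B, F} — none reach the full schema.
Any other superkey contains one of these as a subset, so there are no further candidate keys.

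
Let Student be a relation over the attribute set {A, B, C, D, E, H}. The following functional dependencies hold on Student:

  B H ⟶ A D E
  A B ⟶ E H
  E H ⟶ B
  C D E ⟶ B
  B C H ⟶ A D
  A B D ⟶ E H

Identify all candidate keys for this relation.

Attribute C never appears on the right-hand side of any dependency, so C must belong to every candidate key.
{C}⁺ = {C}, which is not all of the schema, so we must add further attributes.
{A, B, C}⁺: AB→EH adds E, H; BCH→AD adds D → {A, B, C, D, E, H}. Minimal: {B, C}⁺ = {B, C}; {A, C}⁺ = {A, C}; {A, B}⁺ = {A, B, D, E, H} — none reach the full schema.
{B, C, H}⁺: BH→ADE adds A, D, E → {A, B, C, D, E, H}. Minimal: {C, H}⁺ = {C, H}; {B, H}⁺ = {A, B, D, E, H}; {B, C}⁺ = {B, C} — none reach the full schema.
{C, E, H}⁺: EH→B adds B; BCH→AD adds A, D → {A, B, C, D, E, H}. Minimal: {E, H}⁺ = {A, B, D, E, H}; {C, H}⁺ = {C, H}; {C, E}⁺ = {C, E} — none reach the full schema.
{A, C, D, E}⁺: CDE→B adds B; ABD→EH adds H → {A, B, C, D, E, H}. Minimal: {C, D, E}⁺ = {B, C, D, E}; {A, D, E}⁺ = {A, D, E}; {A, C, E}⁺ = {A, C, E}; … — none reach the full schema.
Any other superkey contains one of these as a subset, so there are no further candidate keys.

(A, B, C), (B, C, H), (C, E, H), (A, C, D, E)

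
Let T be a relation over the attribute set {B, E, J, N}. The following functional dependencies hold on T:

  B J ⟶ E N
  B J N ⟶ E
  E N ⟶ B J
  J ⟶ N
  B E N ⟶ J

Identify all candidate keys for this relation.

{B, J}⁺: BJ→EN adds E, N → {B, E, J, N}. Minimal: {J}⁺ = {J, N}; {B}⁺ = {B} — none reach the full schema.
{E, J}⁺: J→N adds N; EN→BJ adds B → {B, E, J, N}. Minimal: {J}⁺ = {J, N}; {E}⁺ = {E} — none reach the full schema.
{E, N}⁺: EN→BJ adds B, J → {B, E, J, N}. Minimal: {N}⁺ = {N}; {E}⁺ = {E} — none reach the full schema.
Any other superkey contains one of these as a subset, so there are no further candidate keys.

{B, J}, {E, J}, {E, N}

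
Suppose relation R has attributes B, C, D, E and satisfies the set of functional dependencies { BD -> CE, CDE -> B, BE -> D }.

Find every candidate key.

{B, D}⁺: BD→CE adds C, E → {B, C, D, E}.
{B, E}⁺: BE→D adds D; BD→CE adds C → {B, C, D, E}.
{C, D, E}⁺: CDE→B adds B → {B, C, D, E}.
Any other superkey contains one of these as a subset, so there are no further candidate keys.

BD; BE; CDE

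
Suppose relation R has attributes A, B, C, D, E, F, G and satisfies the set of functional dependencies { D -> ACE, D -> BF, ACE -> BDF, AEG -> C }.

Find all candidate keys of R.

Attribute G never appears on the right-hand side of any dependency, so G must belong to every candidate key.
{G}⁺ = {G}, which is not all of the schema, so we must add further attributes.
{D, G}⁺: D→ACE adds A, C, E; D→BF adds B, F → {A, B, C, D, E, F, G}. Minimal: {G}⁺ = {G}; {D}⁺ = {A, B, C, D, E, F} — none reach the full schema.
{A, E, G}⁺: AEG→C adds C; ACE→BDF adds B, D, F → {A, B, C, D, E, F, G}. Minimal: {E, G}⁺ = {E, G}; {A, G}⁺ = {A, G}; {A, E}⁺ = {A, E} — none reach the full schema.
Any other superkey contains one of these as a subset, so there are no further candidate keys.

DG; AEG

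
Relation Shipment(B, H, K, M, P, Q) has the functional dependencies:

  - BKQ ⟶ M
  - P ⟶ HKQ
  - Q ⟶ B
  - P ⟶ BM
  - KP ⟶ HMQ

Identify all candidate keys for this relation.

Attribute P never appears on the right-hand side of any dependency, so P must belong to every candidate key.
{P}⁺ = {B, H, K, M, P, Q}, which is all of the schema, so {P} is the only candidate key.

(P)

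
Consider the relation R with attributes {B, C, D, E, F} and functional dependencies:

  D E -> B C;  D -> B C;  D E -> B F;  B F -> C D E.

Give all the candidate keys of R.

(B, F), (D, E), (D, F)

{B, F}⁺: BF→CDE adds C, D, E → {B, C, D, E, F}. Minimal: {F}⁺ = {F}; {B}⁺ = {B} — none reach the full schema.
{D, E}⁺: DE→BC adds B, C; DE→BF adds F → {B, C, D, E, F}. Minimal: {E}⁺ = {E}; {D}⁺ = {B, C, D} — none reach the full schema.
{D, F}⁺: D→BC adds B, C; BF→CDE adds E → {B, C, D, E, F}. Minimal: {F}⁺ = {F}; {D}⁺ = {B, C, D} — none reach the full schema.
Any other superkey contains one of these as a subset, so there are no further candidate keys.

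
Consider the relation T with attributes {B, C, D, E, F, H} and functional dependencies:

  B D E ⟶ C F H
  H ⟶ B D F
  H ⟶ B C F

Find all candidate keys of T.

Attribute E never appears on the right-hand side of any dependency, so E must belong to every candidate key.
{E}⁺ = {E}, which is not all of the schema, so we must add further attributes.
{E, H}⁺: H→BDF adds B, D, F; H→BCF adds C → {B, C, D, E, F, H}. Minimal: {H}⁺ = {B, C, D, F, H}; {E}⁺ = {E} — none reach the full schema.
{B, D, E}⁺: BDE→CFH adds C, F, H → {B, C, D, E, F, H}. Minimal: {D, E}⁺ = {D, E}; {B, E}⁺ = {B, E}; {B, D}⁺ = {B, D} — none reach the full schema.

(E, H), (B, D, E)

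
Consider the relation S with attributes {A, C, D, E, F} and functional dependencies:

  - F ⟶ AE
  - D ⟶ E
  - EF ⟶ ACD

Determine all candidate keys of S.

{F}

Attribute F never appears on the right-hand side of any dependency, so F must belong to every candidate key.
{F}⁺ = {A, C, D, E, F}, which is all of the schema, so {F} is the only candidate key.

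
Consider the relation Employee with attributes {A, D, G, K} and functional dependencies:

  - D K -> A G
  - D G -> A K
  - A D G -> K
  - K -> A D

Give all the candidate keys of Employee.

(K), (D, G)

{K}⁺: K→AD adds A, D; DK→AG adds G → {A, D, G, K}.
{D, G}⁺: DG→AK adds A, K → {A, D, G, K}.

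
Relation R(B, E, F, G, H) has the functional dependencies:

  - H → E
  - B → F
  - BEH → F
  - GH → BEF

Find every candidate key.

{G, H}

Attributes G, H never appear on any right-hand side, so every candidate key must contain {G, H}.
{G, H}⁺ = {B, E, F, G, H}, which is all of the schema, so {G, H} is the only candidate key.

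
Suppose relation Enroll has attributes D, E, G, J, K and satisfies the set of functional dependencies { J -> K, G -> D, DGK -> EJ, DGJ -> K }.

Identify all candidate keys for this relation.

Attribute G never appears on the right-hand side of any dependency, so G must belong to every candidate key.
{G}⁺ = {D, G}, which is not all of the schema, so we must add further attributes.
{G, J}⁺: J→K adds K; G→D adds D; DGK→EJ adds E → {D, E, G, J, K}. Minimal: {J}⁺ = {J, K}; {G}⁺ = {D, G} — none reach the full schema.
{G, K}⁺: G→D adds D; DGK→EJ adds E, J → {D, E, G, J, K}. Minimal: {K}⁺ = {K}; {G}⁺ = {D, G} — none reach the full schema.

GJ, GK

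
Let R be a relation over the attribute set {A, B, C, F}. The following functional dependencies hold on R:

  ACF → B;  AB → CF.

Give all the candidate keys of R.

{A, B}; {A, C, F}

Attribute A never appears on the right-hand side of any dependency, so A must belong to every candidate key.
{A}⁺ = {A}, which is not all of the schema, so we must add further attributes.
{A, B}⁺: AB→CF adds C, F → {A, B, C, F}. Minimal: {B}⁺ = {B}; {A}⁺ = {A} — none reach the full schema.
{A, C, F}⁺: ACF→B adds B → {A, B, C, F}. Minimal: {C, F}⁺ = {C, F}; {A, F}⁺ = {A, F}; {A, C}⁺ = {A, C} — none reach the full schema.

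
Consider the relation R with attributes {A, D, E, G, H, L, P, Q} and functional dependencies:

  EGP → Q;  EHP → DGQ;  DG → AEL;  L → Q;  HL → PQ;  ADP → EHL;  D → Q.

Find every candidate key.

{A, D, P}⁺: ADP→EHL adds E, H, L; D→Q adds Q; EHP→DGQ adds G → {A, D, E, G, H, L, P, Q}. Minimal: {D, P}⁺ = {D, P, Q}; {A, P}⁺ = {A, P}; {A, D}⁺ = {A, D, Q} — none reach the full schema.
{D, G, H}⁺: DG→AEL adds A, E, L; L→Q adds Q; HL→PQ adds P → {A, D, E, G, H, L, P, Q}. Minimal: {G, H}⁺ = {G, H}; {D, H}⁺ = {D, H, Q}; {D, G}⁺ = {A, D, E, G, L, Q} — none reach the full schema.
{D, G, P}⁺: DG→AEL adds A, E, L; L→Q adds Q; ADP→EHL adds H → {A, D, E, G, H, L, P, Q}. Minimal: {G, P}⁺ = {G, P}; {D, P}⁺ = {D, P, Q}; {D, G}⁺ = {A, D, E, G, L, Q} — none reach the full schema.
{E, H, L}⁺: L→Q adds Q; HL→PQ adds P; EHP→DGQ adds D, G; DG→AEL adds A → {A, D, E, G, H, L, P, Q}. Minimal: {H, L}⁺ = {H, L, P, Q}; {E, L}⁺ = {E, L, Q}; {E, H}⁺ = {E, H} — none reach the full schema.
{E, H, P}⁺: EHP→DGQ adds D, G, Q; DG→AEL adds A, L → {A, D, E, G, H, L, P, Q}. Minimal: {H, P}⁺ = {H, P}; {E, P}⁺ = {E, P}; {E, H}⁺ = {E, H} — none reach the full schema.
{A, D, H, L}⁺: L→Q adds Q; HL→PQ adds P; ADP→EHL adds E; EHP→DGQ adds G → {A, D, E, G, H, L, P, Q}. Minimal: {D, H, L}⁺ = {D, H, L, P, Q}; {A, H, L}⁺ = {A, H, L, P, Q}; {A, D, L}⁺ = {A, D, L, Q}; … — none reach the full schema.

ADP; DGH; DGP; EHL; EHP; ADHL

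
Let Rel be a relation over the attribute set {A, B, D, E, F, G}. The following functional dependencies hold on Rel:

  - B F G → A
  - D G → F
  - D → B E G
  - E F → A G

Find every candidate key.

(D)

Attribute D never appears on the right-hand side of any dependency, so D must belong to every candidate key.
{D}⁺ = {A, B, D, E, F, G}, which is all of the schema, so {D} is the only candidate key.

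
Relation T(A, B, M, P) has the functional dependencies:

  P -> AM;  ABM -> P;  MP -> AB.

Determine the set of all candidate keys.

{P}; {A, B, M}

{P}⁺: P→AM adds A, M; MP→AB adds B → {A, B, M, P}.
{A, B, M}⁺: ABM→P adds P → {A, B, M, P}. Minimal: {B, M}⁺ = {B, M}; {A, M}⁺ = {A, M}; {A, B}⁺ = {A, B} — none reach the full schema.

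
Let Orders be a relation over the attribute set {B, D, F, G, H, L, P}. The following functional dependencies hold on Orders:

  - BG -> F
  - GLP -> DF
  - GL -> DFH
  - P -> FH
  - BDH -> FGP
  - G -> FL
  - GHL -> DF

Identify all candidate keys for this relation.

Attribute B never appears on the right-hand side of any dependency, so B must belong to every candidate key.
{B}⁺ = {B}, which is not all of the schema, so we must add further attributes.
{B, G}⁺: BG→F adds F; G→FL adds L; GL→DFH adds D, H; BDH→FGP adds P → {B, D, F, G, H, L, P}. Minimal: {G}⁺ = {D, F, G, H, L}; {B}⁺ = {B} — none reach the full schema.
{B, D, H}⁺: BDH→FGP adds F, G, P; G→FL adds L → {B, D, F, G, H, L, P}. Minimal: {D, H}⁺ = {D, H}; {B, H}⁺ = {B, H}; {B, D}⁺ = {B, D} — none reach the full schema.
{B, D, P}⁺: P→FH adds F, H; BDH→FGP adds G; G→FL adds L → {B, D, F, G, H, L, P}. Minimal: {D, P}⁺ = {D, F, H, P}; {B, P}⁺ = {B, F, H, P}; {B, D}⁺ = {B, D} — none reach the full schema.
Any other superkey contains one of these as a subset, so there are no further candidate keys.

BG, BDH, BDP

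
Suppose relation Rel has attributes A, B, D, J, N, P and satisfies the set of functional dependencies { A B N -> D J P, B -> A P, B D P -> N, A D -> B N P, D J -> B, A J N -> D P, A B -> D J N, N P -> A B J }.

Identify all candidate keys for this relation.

{B}; {A, D}; {D, J}; {N, P}; {A, J, N}

{B}⁺: B→AP adds A, P; AB→DJN adds D, J, N → {A, B, D, J, N, P}.
{A, D}⁺: AD→BNP adds B, N, P; AB→DJN adds J → {A, B, D, J, N, P}. Minimal: {D}⁺ = {D}; {A}⁺ = {A} — none reach the full schema.
{D, J}⁺: DJ→B adds B; B→AP adds A, P; BDP→N adds N → {A, B, D, J, N, P}. Minimal: {J}⁺ = {J}; {D}⁺ = {D} — none reach the full schema.
{N, P}⁺: NP→ABJ adds A, B, J; ABN→DJP adds D → {A, B, D, J, N, P}. Minimal: {P}⁺ = {P}; {N}⁺ = {N} — none reach the full schema.
{A, J, N}⁺: AJN→DP adds D, P; NP→ABJ adds B → {A, B, D, J, N, P}. Minimal: {J, N}⁺ = {J, N}; {A, N}⁺ = {A, N}; {A, J}⁺ = {A, J} — none reach the full schema.
Any other superkey contains one of these as a subset, so there are no further candidate keys.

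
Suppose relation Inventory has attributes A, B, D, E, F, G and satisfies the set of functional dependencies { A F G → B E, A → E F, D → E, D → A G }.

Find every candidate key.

Attribute D never appears on the right-hand side of any dependency, so D must belong to every candidate key.
{D}⁺ = {A, B, D, E, F, G}, which is all of the schema, so {D} is the only candidate key.

D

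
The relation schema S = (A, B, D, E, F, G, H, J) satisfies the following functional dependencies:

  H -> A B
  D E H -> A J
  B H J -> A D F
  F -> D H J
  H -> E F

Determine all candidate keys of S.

{F, G}, {G, H}

Attribute G never appears on the right-hand side of any dependency, so G must belong to every candidate key.
{G}⁺ = {G}, which is not all of the schema, so we must add further attributes.
{F, G}⁺: F→DHJ adds D, H, J; H→EF adds E; H→AB adds A, B → {A, B, D, E, F, G, H, J}. Minimal: {G}⁺ = {G}; {F}⁺ = {A, B, D, E, F, H, J} — none reach the full schema.
{G, H}⁺: H→AB adds A, B; H→EF adds E, F; F→DHJ adds D, J → {A, B, D, E, F, G, H, J}. Minimal: {H}⁺ = {A, B, D, E, F, H, J}; {G}⁺ = {G} — none reach the full schema.
Any other superkey contains one of these as a subset, so there are no further candidate keys.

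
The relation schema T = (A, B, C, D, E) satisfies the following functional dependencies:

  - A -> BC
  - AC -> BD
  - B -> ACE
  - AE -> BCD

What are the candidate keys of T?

{A}⁺: A→BC adds B, C; AC→BD adds D; B→ACE adds E → {A, B, C, D, E}.
{B}⁺: B→ACE adds A, C, E; AE→BCD adds D → {A, B, C, D, E}.

(A); (B)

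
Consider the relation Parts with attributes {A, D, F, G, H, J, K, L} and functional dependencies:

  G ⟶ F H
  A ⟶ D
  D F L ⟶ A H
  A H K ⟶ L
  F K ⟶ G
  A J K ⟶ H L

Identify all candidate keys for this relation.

Attributes J, K never appear on any right-hand side, so every candidate key must contain {J, K}.
{J, K}⁺ = {J, K}, which is not all of the schema, so we must add further attributes.
{A, F, J, K}⁺: A→D adds D; FK→G adds G; AJK→HL adds H, L → {A, D, F, G, H, J, K, L}.
{A, G, J, K}⁺: G→FH adds F, H; A→D adds D; AHK→L adds L → {A, D, F, G, H, J, K, L}.
{D, F, J, K, L}⁺: DFL→AH adds A, H; FK→G adds G → {A, D, F, G, H, J, K, L}.
{D, G, J, K, L}⁺: G→FH adds F, H; DFL→AH adds A → {A, D, F, G, H, J, K, L}.
Any other superkey contains one of these as a subset, so there are no further candidate keys.

{A, F, J, K}, {A, G, J, K}, {D, F, J, K, L}, {D, G, J, K, L}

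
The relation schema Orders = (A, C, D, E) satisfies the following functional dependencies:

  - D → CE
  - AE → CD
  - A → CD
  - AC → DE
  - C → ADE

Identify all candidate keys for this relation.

{A}, {C}, {D}

{A}⁺: A→CD adds C, D; AC→DE adds E → {A, C, D, E}.
{C}⁺: C→ADE adds A, D, E → {A, C, D, E}.
{D}⁺: D→CE adds C, E; C→ADE adds A → {A, C, D, E}.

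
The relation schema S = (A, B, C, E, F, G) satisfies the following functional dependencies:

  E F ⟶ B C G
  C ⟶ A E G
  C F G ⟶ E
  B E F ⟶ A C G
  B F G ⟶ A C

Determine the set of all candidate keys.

CF, EF, BFG

Attribute F never appears on the right-hand side of any dependency, so F must belong to every candidate key.
{F}⁺ = {F}, which is not all of the schema, so we must add further attributes.
{C, F}⁺: C→AEG adds A, E, G; EF→BCG adds B → {A, B, C, E, F, G}. Minimal: {F}⁺ = {F}; {C}⁺ = {A, C, E, G} — none reach the full schema.
{E, F}⁺: EF→BCG adds B, C, G; C→AEG adds A → {A, B, C, E, F, G}. Minimal: {F}⁺ = {F}; {E}⁺ = {E} — none reach the full schema.
{B, F, G}⁺: BFG→AC adds A, C; C→AEG adds E → {A, B, C, E, F, G}. Minimal: {F, G}⁺ = {F, G}; {B, G}⁺ = {B, G}; {B, F}⁺ = {B, F} — none reach the full schema.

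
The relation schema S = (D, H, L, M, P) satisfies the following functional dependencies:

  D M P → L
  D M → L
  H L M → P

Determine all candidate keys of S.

(D, H, M)

Attributes D, H, M never appear on any right-hand side, so every candidate key must contain {D, H, M}.
{D, H, M}⁺ = {D, H, L, M, P}, which is all of the schema, so {D, H, M} is the only candidate key.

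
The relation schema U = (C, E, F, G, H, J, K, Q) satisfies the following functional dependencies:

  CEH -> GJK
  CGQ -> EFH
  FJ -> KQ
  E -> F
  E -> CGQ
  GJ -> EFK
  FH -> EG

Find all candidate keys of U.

(E), (F, H), (G, J), (C, G, Q)

{E}⁺: E→F adds F; E→CGQ adds C, G, Q; CGQ→EFH adds H; CEH→GJK adds J, K → {C, E, F, G, H, J, K, Q}.
{F, H}⁺: FH→EG adds E, G; E→CGQ adds C, Q; CEH→GJK adds J, K → {C, E, F, G, H, J, K, Q}. Minimal: {H}⁺ = {H}; {F}⁺ = {F} — none reach the full schema.
{G, J}⁺: GJ→EFK adds E, F, K; FJ→KQ adds Q; E→CGQ adds C; CGQ→EFH adds H → {C, E, F, G, H, J, K, Q}. Minimal: {J}⁺ = {J}; {G}⁺ = {G} — none reach the full schema.
{C, G, Q}⁺: CGQ→EFH adds E, F, H; CEH→GJK adds J, K → {C, E, F, G, H, J, K, Q}. Minimal: {G, Q}⁺ = {G, Q}; {C, Q}⁺ = {C, Q}; {C, G}⁺ = {C, G} — none reach the full schema.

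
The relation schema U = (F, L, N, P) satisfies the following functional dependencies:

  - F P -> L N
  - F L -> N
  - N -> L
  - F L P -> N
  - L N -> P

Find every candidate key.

Attribute F never appears on the right-hand side of any dependency, so F must belong to every candidate key.
{F}⁺ = {F}, which is not all of the schema, so we must add further attributes.
{F, L}⁺: FL→N adds N; LN→P adds P → {F, L, N, P}.
{F, N}⁺: N→L adds L; LN→P adds P → {F, L, N, P}.
{F, P}⁺: FP→LN adds L, N → {F, L, N, P}.

(F, L); (F, N); (F, P)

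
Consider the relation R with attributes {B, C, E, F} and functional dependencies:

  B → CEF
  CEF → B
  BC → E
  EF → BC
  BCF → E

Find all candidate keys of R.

{B}⁺: B→CEF adds C, E, F → {B, C, E, F}.
{E, F}⁺: EF→BC adds B, C → {B, C, E, F}.

{B}; {E, F}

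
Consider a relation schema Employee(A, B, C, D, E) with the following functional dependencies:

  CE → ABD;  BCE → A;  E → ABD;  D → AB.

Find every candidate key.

Attributes C, E never appear on any right-hand side, so every candidate key must contain {C, E}.
{C, E}⁺ = {A, B, C, D, E}, which is all of the schema, so {C, E} is the only candidate key.

{C, E}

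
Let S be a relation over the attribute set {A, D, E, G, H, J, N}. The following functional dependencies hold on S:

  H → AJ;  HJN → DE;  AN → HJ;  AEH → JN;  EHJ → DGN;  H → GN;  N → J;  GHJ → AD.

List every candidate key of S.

{H}⁺: H→AJ adds A, J; H→GN adds G, N; GHJ→AD adds D; HJN→DE adds E → {A, D, E, G, H, J, N}.
{A, N}⁺: AN→HJ adds H, J; H→GN adds G; GHJ→AD adds D; HJN→DE adds E → {A, D, E, G, H, J, N}. Minimal: {N}⁺ = {J, N}; {A}⁺ = {A} — none reach the full schema.

{H}; {A, N}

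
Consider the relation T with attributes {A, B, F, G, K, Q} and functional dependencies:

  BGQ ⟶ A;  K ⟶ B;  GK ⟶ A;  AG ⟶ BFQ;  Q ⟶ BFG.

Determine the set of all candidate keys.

Attribute K never appears on the right-hand side of any dependency, so K must belong to every candidate key.
{K}⁺ = {B, K}, which is not all of the schema, so we must add further attributes.
{G, K}⁺: K→B adds B; GK→A adds A; AG→BFQ adds F, Q → {A, B, F, G, K, Q}.
{K, Q}⁺: K→B adds B; Q→BFG adds F, G; BGQ→A adds A → {A, B, F, G, K, Q}.

(G, K), (K, Q)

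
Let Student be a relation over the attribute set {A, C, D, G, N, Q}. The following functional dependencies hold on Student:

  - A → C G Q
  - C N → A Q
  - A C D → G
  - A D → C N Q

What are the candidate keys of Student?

Attribute D never appears on the right-hand side of any dependency, so D must belong to every candidate key.
{D}⁺ = {D}, which is not all of the schema, so we must add further attributes.
{A, D}⁺: A→CGQ adds C, G, Q; AD→CNQ adds N → {A, C, D, G, N, Q}.
{C, D, N}⁺: CN→AQ adds A, Q; ACD→G adds G → {A, C, D, G, N, Q}.
Any other superkey contains one of these as a subset, so there are no further candidate keys.

AD; CDN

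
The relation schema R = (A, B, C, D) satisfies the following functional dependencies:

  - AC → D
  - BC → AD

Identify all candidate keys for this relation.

Attributes B, C never appear on any right-hand side, so every candidate key must contain {B, C}.
{B, C}⁺ = {A, B, C, D}, which is all of the schema, so {B, C} is the only candidate key.

{B, C}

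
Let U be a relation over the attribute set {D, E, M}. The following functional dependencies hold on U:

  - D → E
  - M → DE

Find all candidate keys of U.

{M}

Attribute M never appears on the right-hand side of any dependency, so M must belong to every candidate key.
{M}⁺ = {D, E, M}, which is all of the schema, so {M} is the only candidate key.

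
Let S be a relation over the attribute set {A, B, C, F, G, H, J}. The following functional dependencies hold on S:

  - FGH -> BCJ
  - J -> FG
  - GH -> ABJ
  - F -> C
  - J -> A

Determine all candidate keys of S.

(G, H), (H, J)

Attribute H never appears on the right-hand side of any dependency, so H must belong to every candidate key.
{H}⁺ = {H}, which is not all of the schema, so we must add further attributes.
{G, H}⁺: GH→ABJ adds A, B, J; J→FG adds F; F→C adds C → {A, B, C, F, G, H, J}.
{H, J}⁺: J→FG adds F, G; GH→ABJ adds A, B; F→C adds C → {A, B, C, F, G, H, J}.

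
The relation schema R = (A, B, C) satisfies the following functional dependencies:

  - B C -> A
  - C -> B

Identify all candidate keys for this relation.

C

Attribute C never appears on the right-hand side of any dependency, so C must belong to every candidate key.
{C}⁺ = {A, B, C}, which is all of the schema, so {C} is the only candidate key.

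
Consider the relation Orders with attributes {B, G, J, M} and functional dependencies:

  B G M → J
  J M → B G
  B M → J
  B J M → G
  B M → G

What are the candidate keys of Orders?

BM, JM

Attribute M never appears on the right-hand side of any dependency, so M must belong to every candidate key.
{M}⁺ = {M}, which is not all of the schema, so we must add further attributes.
{B, M}⁺: BM→J adds J; BJM→G adds G → {B, G, J, M}.
{J, M}⁺: JM→BG adds B, G → {B, G, J, M}.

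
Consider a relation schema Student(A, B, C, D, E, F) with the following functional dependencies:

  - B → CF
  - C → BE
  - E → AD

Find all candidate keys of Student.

{B}⁺: B→CF adds C, F; C→BE adds E; E→AD adds A, D → {A, B, C, D, E, F}.
{C}⁺: C→BE adds B, E; E→AD adds A, D; B→CF adds F → {A, B, C, D, E, F}.

(B); (C)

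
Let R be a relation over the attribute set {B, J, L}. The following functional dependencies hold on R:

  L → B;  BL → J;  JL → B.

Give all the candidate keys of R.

Attribute L never appears on the right-hand side of any dependency, so L must belong to every candidate key.
{L}⁺ = {B, J, L}, which is all of the schema, so {L} is the only candidate key.

L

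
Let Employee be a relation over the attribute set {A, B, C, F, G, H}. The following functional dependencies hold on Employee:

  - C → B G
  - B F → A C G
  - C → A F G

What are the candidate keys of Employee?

{C, H}⁺: C→BG adds B, G; C→AFG adds A, F → {A, B, C, F, G, H}. Minimal: {H}⁺ = {H}; {C}⁺ = {A, B, C, F, G} — none reach the full schema.
{B, F, H}⁺: BF→ACG adds A, C, G → {A, B, C, F, G, H}. Minimal: {F, H}⁺ = {F, H}; {B, H}⁺ = {B, H}; {B, F}⁺ = {A, B, C, F, G} — none reach the full schema.

CH, BFH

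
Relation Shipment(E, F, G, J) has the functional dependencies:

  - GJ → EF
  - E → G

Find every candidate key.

{E, J}; {G, J}

Attribute J never appears on the right-hand side of any dependency, so J must belong to every candidate key.
{J}⁺ = {J}, which is not all of the schema, so we must add further attributes.
{E, J}⁺: E→G adds G; GJ→EF adds F → {E, F, G, J}. Minimal: {J}⁺ = {J}; {E}⁺ = {E, G} — none reach the full schema.
{G, J}⁺: GJ→EF adds E, F → {E, F, G, J}. Minimal: {J}⁺ = {J}; {G}⁺ = {G} — none reach the full schema.
Any other superkey contains one of these as a subset, so there are no further candidate keys.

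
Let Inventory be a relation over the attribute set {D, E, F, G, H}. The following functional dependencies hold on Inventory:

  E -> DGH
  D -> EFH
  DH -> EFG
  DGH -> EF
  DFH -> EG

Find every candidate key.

{D}⁺: D→EFH adds E, F, H; DH→EFG adds G → {D, E, F, G, H}.
{E}⁺: E→DGH adds D, G, H; D→EFH adds F → {D, E, F, G, H}.
Any other superkey contains one of these as a subset, so there are no further candidate keys.

{D}, {E}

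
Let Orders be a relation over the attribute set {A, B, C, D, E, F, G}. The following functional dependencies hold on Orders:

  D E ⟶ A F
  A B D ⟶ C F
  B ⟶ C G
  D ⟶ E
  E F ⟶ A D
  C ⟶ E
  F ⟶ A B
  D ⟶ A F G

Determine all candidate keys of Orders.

(D), (F)

{D}⁺: D→E adds E; D→AFG adds A, F, G; F→AB adds B; ABD→CF adds C → {A, B, C, D, E, F, G}.
{F}⁺: F→AB adds A, B; B→CG adds C, G; C→E adds E; EF→AD adds D → {A, B, C, D, E, F, G}.
Any other superkey contains one of these as a subset, so there are no further candidate keys.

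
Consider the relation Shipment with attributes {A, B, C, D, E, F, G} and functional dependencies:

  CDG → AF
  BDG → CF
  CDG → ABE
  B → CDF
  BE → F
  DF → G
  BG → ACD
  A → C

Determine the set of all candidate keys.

{B}⁺: B→CDF adds C, D, F; DF→G adds G; BG→ACD adds A; CDG→ABE adds E → {A, B, C, D, E, F, G}.
{A, D, F}⁺: DF→G adds G; A→C adds C; CDG→ABE adds B, E → {A, B, C, D, E, F, G}. Minimal: {D, F}⁺ = {D, F, G}; {A, F}⁺ = {A, C, F}; {A, D}⁺ = {A, C, D} — none reach the full schema.
{A, D, G}⁺: A→C adds C; CDG→AF adds F; CDG→ABE adds B, E → {A, B, C, D, E, F, G}. Minimal: {D, G}⁺ = {D, G}; {A, G}⁺ = {A, C, G}; {A, D}⁺ = {A, C, D} — none reach the full schema.
{C, D, F}⁺: DF→G adds G; CDG→AF adds A; CDG→ABE adds B, E → {A, B, C, D, E, F, G}. Minimal: {D, F}⁺ = {D, F, G}; {C, F}⁺ = {C, F}; {C, D}⁺ = {C, D} — none reach the full schema.
{C, D, G}⁺: CDG→AF adds A, F; CDG→ABE adds B, E → {A, B, C, D, E, F, G}. Minimal: {D, G}⁺ = {D, G}; {C, G}⁺ = {C, G}; {C, D}⁺ = {C, D} — none reach the full schema.
Any other superkey contains one of these as a subset, so there are no further candidate keys.

{B}; {A, D, F}; {A, D, G}; {C, D, F}; {C, D, G}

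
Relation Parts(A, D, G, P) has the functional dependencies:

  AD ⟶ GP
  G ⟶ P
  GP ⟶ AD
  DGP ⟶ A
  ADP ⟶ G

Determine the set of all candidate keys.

{G}⁺: G→P adds P; GP→AD adds A, D → {A, D, G, P}.
{A, D}⁺: AD→GP adds G, P → {A, D, G, P}. Minimal: {D}⁺ = {D}; {A}⁺ = {A} — none reach the full schema.

{G}; {A, D}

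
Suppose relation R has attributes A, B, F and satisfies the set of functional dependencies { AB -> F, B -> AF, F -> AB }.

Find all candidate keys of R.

(B); (F)

{B}⁺: B→AF adds A, F → {A, B, F}.
{F}⁺: F→AB adds A, B → {A, B, F}.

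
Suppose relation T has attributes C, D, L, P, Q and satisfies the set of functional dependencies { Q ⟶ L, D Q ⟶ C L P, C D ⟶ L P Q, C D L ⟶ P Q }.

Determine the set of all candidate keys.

Attribute D never appears on the right-hand side of any dependency, so D must belong to every candidate key.
{D}⁺ = {D}, which is not all of the schema, so we must add further attributes.
{C, D}⁺: CD→LPQ adds L, P, Q → {C, D, L, P, Q}. Minimal: {D}⁺ = {D}; {C}⁺ = {C} — none reach the full schema.
{D, Q}⁺: Q→L adds L; DQ→CLP adds C, P → {C, D, L, P, Q}. Minimal: {Q}⁺ = {L, Q}; {D}⁺ = {D} — none reach the full schema.
Any other superkey contains one of these as a subset, so there are no further candidate keys.

(C, D), (D, Q)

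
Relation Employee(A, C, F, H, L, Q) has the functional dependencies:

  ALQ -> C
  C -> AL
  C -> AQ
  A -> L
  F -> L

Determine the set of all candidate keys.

(C, F, H), (A, F, H, Q)

Attributes F, H never appear on any right-hand side, so every candidate key must contain {F, H}.
{F, H}⁺ = {F, H, L}, which is not all of the schema, so we must add further attributes.
{C, F, H}⁺: C→AL adds A, L; C→AQ adds Q → {A, C, F, H, L, Q}.
{A, F, H, Q}⁺: A→L adds L; ALQ→C adds C → {A, C, F, H, L, Q}.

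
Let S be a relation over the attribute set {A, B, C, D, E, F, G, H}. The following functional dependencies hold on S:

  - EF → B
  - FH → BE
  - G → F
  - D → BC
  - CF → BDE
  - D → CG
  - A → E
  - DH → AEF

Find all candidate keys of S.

{D, H}, {C, F, H}, {C, G, H}

Attribute H never appears on the right-hand side of any dependency, so H must belong to every candidate key.
{H}⁺ = {H}, which is not all of the schema, so we must add further attributes.
{D, H}⁺: D→BC adds B, C; D→CG adds G; DH→AEF adds A, E, F → {A, B, C, D, E, F, G, H}.
{C, F, H}⁺: FH→BE adds B, E; CF→BDE adds D; D→CG adds G; DH→AEF adds A → {A, B, C, D, E, F, G, H}.
{C, G, H}⁺: G→F adds F; CF→BDE adds B, D, E; DH→AEF adds A → {A, B, C, D, E, F, G, H}.
Any other superkey contains one of these as a subset, so there are no further candidate keys.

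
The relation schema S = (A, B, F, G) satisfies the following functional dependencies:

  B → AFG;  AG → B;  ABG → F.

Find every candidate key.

(B); (A, G)

{B}⁺: B→AFG adds A, F, G → {A, B, F, G}.
{A, G}⁺: AG→B adds B; ABG→F adds F → {A, B, F, G}. Minimal: {G}⁺ = {G}; {A}⁺ = {A} — none reach the full schema.
Any other superkey contains one of these as a subset, so there are no further candidate keys.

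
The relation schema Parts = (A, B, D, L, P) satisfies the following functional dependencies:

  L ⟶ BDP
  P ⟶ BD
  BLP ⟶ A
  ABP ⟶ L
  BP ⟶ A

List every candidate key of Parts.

{L}, {P}

{L}⁺: L→BDP adds B, D, P; BLP→A adds A → {A, B, D, L, P}.
{P}⁺: P→BD adds B, D; BP→A adds A; ABP→L adds L → {A, B, D, L, P}.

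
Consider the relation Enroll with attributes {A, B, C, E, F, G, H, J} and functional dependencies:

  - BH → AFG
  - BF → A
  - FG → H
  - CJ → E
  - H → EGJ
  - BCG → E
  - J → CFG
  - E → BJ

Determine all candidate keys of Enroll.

(E), (H), (J), (F, G), (B, C, G)

{E}⁺: E→BJ adds B, J; J→CFG adds C, F, G; BF→A adds A; FG→H adds H → {A, B, C, E, F, G, H, J}.
{H}⁺: H→EGJ adds E, G, J; J→CFG adds C, F; E→BJ adds B; BH→AFG adds A → {A, B, C, E, F, G, H, J}.
{J}⁺: J→CFG adds C, F, G; FG→H adds H; CJ→E adds E; E→BJ adds B; BH→AFG adds A → {A, B, C, E, F, G, H, J}.
{F, G}⁺: FG→H adds H; H→EGJ adds E, J; J→CFG adds C; E→BJ adds B; BH→AFG adds A → {A, B, C, E, F, G, H, J}. Minimal: {G}⁺ = {G}; {F}⁺ = {F} — none reach the full schema.
{B, C, G}⁺: BCG→E adds E; E→BJ adds J; J→CFG adds F; BF→A adds A; FG→H adds H → {A, B, C, E, F, G, H, J}. Minimal: {C, G}⁺ = {C, G}; {B, G}⁺ = {B, G}; {B, C}⁺ = {B, C} — none reach the full schema.
Any other superkey contains one of these as a subset, so there are no further candidate keys.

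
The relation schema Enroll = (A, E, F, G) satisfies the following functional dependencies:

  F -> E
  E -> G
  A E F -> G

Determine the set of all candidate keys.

Attributes A, F never appear on any right-hand side, so every candidate key must contain {A, F}.
{A, F}⁺ = {A, E, F, G}, which is all of the schema, so {A, F} is the only candidate key.

AF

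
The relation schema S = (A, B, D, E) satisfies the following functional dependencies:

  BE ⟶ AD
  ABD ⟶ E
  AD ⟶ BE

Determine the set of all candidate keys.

{A, D}⁺: AD→BE adds B, E → {A, B, D, E}. Minimal: {D}⁺ = {D}; {A}⁺ = {A} — none reach the full schema.
{B, E}⁺: BE→AD adds A, D → {A, B, D, E}. Minimal: {E}⁺ = {E}; {B}⁺ = {B} — none reach the full schema.
Any other superkey contains one of these as a subset, so there are no further candidate keys.

(A, D); (B, E)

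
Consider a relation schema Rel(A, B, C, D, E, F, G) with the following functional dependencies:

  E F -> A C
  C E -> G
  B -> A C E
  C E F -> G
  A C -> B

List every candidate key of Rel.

BDF, DEF, ACDF

Attributes D, F never appear on any right-hand side, so every candidate key must contain {D, F}.
{D, F}⁺ = {D, F}, which is not all of the schema, so we must add further attributes.
{B, D, F}⁺: B→ACE adds A, C, E; CEF→G adds G → {A, B, C, D, E, F, G}.
{D, E, F}⁺: EF→AC adds A, C; CE→G adds G; AC→B adds B → {A, B, C, D, E, F, G}.
{A, C, D, F}⁺: AC→B adds B; B→ACE adds E; CEF→G adds G → {A, B, C, D, E, F, G}.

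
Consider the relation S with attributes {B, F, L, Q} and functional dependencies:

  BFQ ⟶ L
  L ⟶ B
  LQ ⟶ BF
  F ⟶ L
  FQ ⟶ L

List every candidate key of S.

Attribute Q never appears on the right-hand side of any dependency, so Q must belong to every candidate key.
{Q}⁺ = {Q}, which is not all of the schema, so we must add further attributes.
{F, Q}⁺: F→L adds L; L→B adds B → {B, F, L, Q}. Minimal: {Q}⁺ = {Q}; {F}⁺ = {B, F, L} — none reach the full schema.
{L, Q}⁺: L→B adds B; LQ→BF adds F → {B, F, L, Q}. Minimal: {Q}⁺ = {Q}; {L}⁺ = {B, L} — none reach the full schema.

{F, Q}, {L, Q}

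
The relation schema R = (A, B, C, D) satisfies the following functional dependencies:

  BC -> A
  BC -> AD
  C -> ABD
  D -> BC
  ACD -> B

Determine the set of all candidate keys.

{C}⁺: C→ABD adds A, B, D → {A, B, C, D}.
{D}⁺: D→BC adds B, C; BC→A adds A → {A, B, C, D}.
Any other superkey contains one of these as a subset, so there are no further candidate keys.

C, D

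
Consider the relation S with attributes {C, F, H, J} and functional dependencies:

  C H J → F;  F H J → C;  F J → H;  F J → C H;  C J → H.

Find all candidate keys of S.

{C, J}, {F, J}

Attribute J never appears on the right-hand side of any dependency, so J must belong to every candidate key.
{J}⁺ = {J}, which is not all of the schema, so we must add further attributes.
{C, J}⁺: CJ→H adds H; CHJ→F adds F → {C, F, H, J}. Minimal: {J}⁺ = {J}; {C}⁺ = {C} — none reach the full schema.
{F, J}⁺: FJ→H adds H; FJ→CH adds C → {C, F, H, J}. Minimal: {J}⁺ = {J}; {F}⁺ = {F} — none reach the full schema.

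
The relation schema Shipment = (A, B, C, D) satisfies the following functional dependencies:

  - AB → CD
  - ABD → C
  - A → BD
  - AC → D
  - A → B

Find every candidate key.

{A}

{A}⁺: A→BD adds B, D; AB→CD adds C → {A, B, C, D}.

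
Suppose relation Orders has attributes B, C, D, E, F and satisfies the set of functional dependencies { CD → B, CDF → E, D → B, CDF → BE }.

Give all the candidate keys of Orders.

{C, D, F}

{C, D, F}⁺: CD→B adds B; CDF→E adds E → {B, C, D, E, F}. Minimal: {D, F}⁺ = {B, D, F}; {C, F}⁺ = {C, F}; {C, D}⁺ = {B, C, D} — none reach the full schema.
No other minimal superkey exists.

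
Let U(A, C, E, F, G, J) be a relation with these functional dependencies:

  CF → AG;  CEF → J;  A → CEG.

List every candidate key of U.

Attribute F never appears on the right-hand side of any dependency, so F must belong to every candidate key.
{F}⁺ = {F}, which is not all of the schema, so we must add further attributes.
{A, F}⁺: A→CEG adds C, E, G; CEF→J adds J → {A, C, E, F, G, J}. Minimal: {F}⁺ = {F}; {A}⁺ = {A, C, E, G} — none reach the full schema.
{C, F}⁺: CF→AG adds A, G; A→CEG adds E; CEF→J adds J → {A, C, E, F, G, J}. Minimal: {F}⁺ = {F}; {C}⁺ = {C} — none reach the full schema.
Any other superkey contains one of these as a subset, so there are no further candidate keys.

(A, F), (C, F)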